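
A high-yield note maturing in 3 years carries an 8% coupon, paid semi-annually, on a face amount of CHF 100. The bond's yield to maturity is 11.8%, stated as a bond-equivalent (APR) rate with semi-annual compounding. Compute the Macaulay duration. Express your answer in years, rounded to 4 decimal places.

Periodic yield y = 0.059. Discount each cash flow and weight by its period:
  t   CF        PV=CF/(1+0.059)^t    t·PV
  1         4.00         3.7771         3.7771
  2         4.00         3.5667         7.1334
  3         4.00         3.3680        10.1040
  4         4.00         3.1804        12.7214
  5         4.00         3.0032        15.0159
  6       104.00        73.7323       442.3936
  Σ                     90.6277       491.1455
Price P = Σ PV = 90.6277.
Macaulay duration = Σ(t·PV) / P = 491.1455 / 90.6277 = 5.41938 half-year periods.
In years: 5.41938 / 2 = 2.70969 years.

2.7097 years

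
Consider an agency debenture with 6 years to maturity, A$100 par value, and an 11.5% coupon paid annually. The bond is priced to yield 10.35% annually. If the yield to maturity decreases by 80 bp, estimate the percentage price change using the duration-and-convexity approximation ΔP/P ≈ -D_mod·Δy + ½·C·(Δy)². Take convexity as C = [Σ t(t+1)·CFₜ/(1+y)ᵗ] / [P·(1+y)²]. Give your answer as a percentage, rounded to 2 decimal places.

With y = 0.1035:
  t   CF        PV=CF/(1+0.1035)^t    t·PV        t(t+1)·PV
  1        11.50        10.4214        10.4214          20.8428
  2        11.50         9.4439        18.8879          56.6636
  3        11.50         8.5582        25.6745         102.6980
  4        11.50         7.7555        31.0219         155.1095
  5        11.50         7.0281        35.1404         210.8421
  6       111.50        61.7506       370.5033       2,593.5232
  Σ                    104.9576       491.6493       3,139.6793
P = 104.9576; D_Mac = 4.68427 yrs; D_mod = 4.24492 yrs; C = 24.56556.
Duration effect: -4.24492 × (-0.008) = +0.033959
Convexity effect: 0.5 × 24.56556 × (-0.008)² = +0.0007861
ΔP/P ≈ +0.033959 + 0.0007861 = +0.034745 = +3.4745%.

+3.47%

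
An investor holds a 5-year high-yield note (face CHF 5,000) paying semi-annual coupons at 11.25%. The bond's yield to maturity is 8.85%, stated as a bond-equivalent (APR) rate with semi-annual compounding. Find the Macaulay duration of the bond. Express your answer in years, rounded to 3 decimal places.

4.010 years

Periodic yield y = 0.04425. Discount each cash flow and weight by its period:
  t   CF        PV=CF/(1+0.04425)^t    t·PV
  1       281.25       269.3321       269.3321
  2       281.25       257.9191       515.8383
  3       281.25       246.9898       740.9695
  4       281.25       236.5237       946.0947
  5       281.25       226.5010     1,132.5050
  6       281.25       216.9030     1,301.4182
  7       281.25       207.7118     1,453.9825
  8       281.25       198.9100     1,591.2802
  9       281.25       190.4812     1,714.3310
  10    5,281.25     3,425.2469    34,252.4694
  Σ                  5,476.5187    43,918.2207
Price P = Σ PV = 5,476.5187.
Macaulay duration = Σ(t·PV) / P = 43,918.2207 / 5,476.5187 = 8.01937 half-year periods.
In years: 8.01937 / 2 = 4.00968 years.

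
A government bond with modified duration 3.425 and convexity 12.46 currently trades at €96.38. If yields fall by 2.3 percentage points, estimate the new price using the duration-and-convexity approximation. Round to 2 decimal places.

€104.29

Duration effect: -D_mod·Δy = -3.425 × (-0.023) = +0.078775
Convexity effect: ½·C·(Δy)² = 0.5 × 12.46 × (-0.023)² = +0.00329567
ΔP/P ≈ +0.078775 + 0.00329567 = +0.08207067
New price ≈ 96.38 × (1 + 0.08207067) = 104.2899711746.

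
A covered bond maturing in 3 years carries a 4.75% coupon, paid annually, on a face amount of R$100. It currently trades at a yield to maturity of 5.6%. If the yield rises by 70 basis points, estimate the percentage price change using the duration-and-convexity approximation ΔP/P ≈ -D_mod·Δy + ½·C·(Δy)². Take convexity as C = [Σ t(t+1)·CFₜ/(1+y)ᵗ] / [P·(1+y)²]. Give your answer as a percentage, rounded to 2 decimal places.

With y = 0.056:
  t   CF        PV=CF/(1+0.056)^t    t·PV        t(t+1)·PV
  1         4.75         4.4981         4.4981           8.9962
  2         4.75         4.2596         8.5191          25.5574
  3       104.75        88.9533       266.8600       1,067.4401
  Σ                     97.7110       279.8773       1,101.9938
P = 97.7110; D_Mac = 2.86434 yrs; D_mod = 2.71244 yrs; C = 10.11365.
Duration effect: -2.71244 × (+0.007) = -0.018987
Convexity effect: 0.5 × 10.11365 × (0.007)² = +0.0002478
ΔP/P ≈ -0.018987 + 0.0002478 = -0.018739 = -1.8739%.

-1.87%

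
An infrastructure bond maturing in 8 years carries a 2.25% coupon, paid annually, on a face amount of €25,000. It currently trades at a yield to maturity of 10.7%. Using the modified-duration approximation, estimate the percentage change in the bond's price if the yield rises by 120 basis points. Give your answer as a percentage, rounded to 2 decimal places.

-7.76%

Periodic yield y = 0.107. Modified duration first:
  t   CF        PV=CF/(1+0.107)^t    t·PV
  1       562.50       508.1301       508.1301
  2       562.50       459.0154       918.0309
  3       562.50       414.6481     1,243.9443
  4       562.50       374.5692     1,498.2767
  5       562.50       338.3642     1,691.8211
  6       562.50       305.6587     1,833.9524
  7       562.50       276.1145     1,932.8014
  8    25,562.50    11,335.0218    90,680.1741
  Σ                 14,011.5220   100,307.1308
P = 14,011.5220; D_Mac = 7.15890 yrs; D_mod = 7.15890/(1+0.107) = 6.46694 yrs.
ΔP/P ≈ -D_mod · Δy = -6.46694 × (+0.012) = -0.077603 = -7.7603%.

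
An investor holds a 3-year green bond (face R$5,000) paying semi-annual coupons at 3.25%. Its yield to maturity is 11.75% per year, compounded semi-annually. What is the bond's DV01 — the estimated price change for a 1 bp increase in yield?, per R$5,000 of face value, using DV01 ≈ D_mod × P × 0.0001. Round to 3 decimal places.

R$1.069

Periodic yield y = 0.05875.
  t   CF        PV=CF/(1+0.05875)^t    t·PV
  1        81.25        76.7414        76.7414
  2        81.25        72.4831       144.9661
  3        81.25        68.4610       205.3829
  4        81.25        64.6621       258.6483
  5        81.25        61.0740       305.3699
  6     5,081.25     3,607.5306    21,645.1836
  Σ                  3,950.9521    22,636.2923
P = 3,950.9521; D_Mac = 5.72933 half-year periods = 2.86466 yrs; D_mod = 2.70570 yrs.
DV01 ≈ 2.70570 × 3,950.9521 × 0.0001 = 1.069010.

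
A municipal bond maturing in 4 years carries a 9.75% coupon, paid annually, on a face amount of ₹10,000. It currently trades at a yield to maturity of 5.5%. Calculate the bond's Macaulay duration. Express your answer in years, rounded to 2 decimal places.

3.53 years

Periodic yield y = 0.055. Discount each cash flow and weight by its year:
  t   CF        PV=CF/(1+0.055)^t    t·PV
  1       975.00       924.1706       924.1706
  2       975.00       875.9911     1,751.9822
  3       975.00       830.3233     2,490.9700
  4    10,975.00     8,859.2038    35,436.8150
  Σ                 11,489.6888    40,603.9378
Price P = Σ PV = 11,489.6888.
Macaulay duration = Σ(t·PV) / P = 40,603.9378 / 11,489.6888 = 3.53395 years.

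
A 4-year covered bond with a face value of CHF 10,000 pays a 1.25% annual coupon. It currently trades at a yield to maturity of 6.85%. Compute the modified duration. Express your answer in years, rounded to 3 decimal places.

Periodic yield y = 0.0685. First find Macaulay duration:
  t   CF        PV=CF/(1+0.0685)^t    t·PV
  1       125.00       116.9864       116.9864
  2       125.00       109.4866       218.9732
  3       125.00       102.4676       307.4027
  4    10,125.00     7,767.7802    31,071.1206
  Σ                  8,096.7208    31,714.4830
P = 8,096.7208; Macaulay duration = 31,714.4830 / 8,096.7208 = 3.91695 years.
Modified duration = D_Mac / (1 + y) = 3.91695 / 1.0685 = 3.66584 years.

3.666 years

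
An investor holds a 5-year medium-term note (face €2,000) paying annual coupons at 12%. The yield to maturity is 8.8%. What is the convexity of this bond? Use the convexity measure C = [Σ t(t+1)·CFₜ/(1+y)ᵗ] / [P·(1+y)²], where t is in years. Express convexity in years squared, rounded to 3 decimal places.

With y = 0.088:
  t   CF        PV=CF/(1+0.088)^t    t·PV        t(t+1)·PV
  1       240.00       220.5882       220.5882         441.1765
  2       240.00       202.7465       405.4931       1,216.4792
  3       240.00       186.3479       559.0438       2,236.1751
  4       240.00       171.2757       685.1027       3,425.5133
  5     2,240.00     1,469.2765     7,346.3827      44,078.2959
  Σ                  2,250.2349     9,216.6104      51,397.6400
P = 2,250.2349.
Convexity = Σ t(t+1)·PV / [P·(1+y)²] = 51,397.6400 / (2,250.2349 × 1.183744) = 19.29557.

19.296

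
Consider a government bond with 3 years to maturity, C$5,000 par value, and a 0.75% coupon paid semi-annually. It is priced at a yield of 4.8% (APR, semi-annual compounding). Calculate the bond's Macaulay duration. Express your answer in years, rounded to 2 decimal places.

Periodic yield y = 0.024. Discount each cash flow and weight by its period:
  t   CF        PV=CF/(1+0.024)^t    t·PV
  1        18.75        18.3105        18.3105
  2        18.75        17.8814        35.7628
  3        18.75        17.4623        52.3869
  4        18.75        17.0530        68.2121
  5        18.75        16.6533        83.2667
  6     5,018.75     4,353.0717    26,118.4303
  Σ                  4,440.4323    26,376.3694
Price P = Σ PV = 4,440.4323.
Macaulay duration = Σ(t·PV) / P = 26,376.3694 / 4,440.4323 = 5.94005 half-year periods.
In years: 5.94005 / 2 = 2.97002 years.

2.97 years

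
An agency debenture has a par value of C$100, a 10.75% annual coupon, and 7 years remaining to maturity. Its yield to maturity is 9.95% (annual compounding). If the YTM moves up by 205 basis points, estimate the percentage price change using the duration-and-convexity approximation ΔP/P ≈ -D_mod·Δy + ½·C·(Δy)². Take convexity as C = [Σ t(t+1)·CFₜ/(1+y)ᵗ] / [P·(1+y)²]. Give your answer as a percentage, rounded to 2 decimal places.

With y = 0.0995:
  t   CF        PV=CF/(1+0.0995)^t    t·PV        t(t+1)·PV
  1        10.75         9.7772         9.7772          19.5543
  2        10.75         8.8924        17.7848          53.3543
  3        10.75         8.0877        24.2630          97.0519
  4        10.75         7.3558        29.4230         147.1152
  5        10.75         6.6901        33.4505         200.7029
  6        10.75         6.0847        36.5080         255.5562
  7       110.75        57.0134       399.0939       3,192.7516
  Σ                    103.9012       550.3004       3,966.0863
P = 103.9012; D_Mac = 5.29638 yrs; D_mod = 4.81708 yrs; C = 31.57558.
Duration effect: -4.81708 × (+0.0205) = -0.098750
Convexity effect: 0.5 × 31.57558 × (0.0205)² = +0.0066348
ΔP/P ≈ -0.098750 + 0.0066348 = -0.092115 = -9.2115%.

-9.21%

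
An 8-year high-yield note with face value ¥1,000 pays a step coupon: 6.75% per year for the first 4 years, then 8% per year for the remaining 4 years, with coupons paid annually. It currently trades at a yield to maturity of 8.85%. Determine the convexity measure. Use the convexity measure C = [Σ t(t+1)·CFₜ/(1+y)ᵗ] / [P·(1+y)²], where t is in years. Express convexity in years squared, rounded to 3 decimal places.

With y = 0.0885:
  t   CF        PV=CF/(1+0.0885)^t    t·PV        t(t+1)·PV
  1        67.50        62.0119        62.0119         124.0239
  2        67.50        56.9701       113.9402         341.8205
  3        67.50        52.3382       157.0145         628.0580
  4        67.50        48.0828       192.3313         961.6566
  5        80.00        52.3538       261.7688       1,570.6126
  6        80.00        48.0972       288.5829       2,020.0805
  7        80.00        44.1866       309.3065       2,474.4517
  8     1,080.00       548.0198     4,384.1588      39,457.4291
  Σ                    912.0604     5,769.1149      47,578.1329
P = 912.0604.
Convexity = Σ t(t+1)·PV / [P·(1+y)²] = 47,578.1329 / (912.0604 × 1.184832) = 44.02779.

44.028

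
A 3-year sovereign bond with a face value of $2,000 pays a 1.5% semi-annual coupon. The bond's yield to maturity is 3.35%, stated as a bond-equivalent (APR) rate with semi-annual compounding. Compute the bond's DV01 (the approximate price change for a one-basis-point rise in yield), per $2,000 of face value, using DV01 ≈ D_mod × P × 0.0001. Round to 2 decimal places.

Periodic yield y = 0.01675.
  t   CF        PV=CF/(1+0.01675)^t    t·PV
  1        15.00        14.7529        14.7529
  2        15.00        14.5098        29.0197
  3        15.00        14.2708        42.8124
  4        15.00        14.0357        56.1429
  5        15.00        13.8045        69.0224
  6     2,015.00     1,823.8536    10,943.1213
  Σ                  1,895.2273    11,154.8717
P = 1,895.2273; D_Mac = 5.88577 half-year periods = 2.94288 yrs; D_mod = 2.89440 yrs.
DV01 ≈ 2.89440 × 1,895.2273 × 0.0001 = 0.548555.

$0.55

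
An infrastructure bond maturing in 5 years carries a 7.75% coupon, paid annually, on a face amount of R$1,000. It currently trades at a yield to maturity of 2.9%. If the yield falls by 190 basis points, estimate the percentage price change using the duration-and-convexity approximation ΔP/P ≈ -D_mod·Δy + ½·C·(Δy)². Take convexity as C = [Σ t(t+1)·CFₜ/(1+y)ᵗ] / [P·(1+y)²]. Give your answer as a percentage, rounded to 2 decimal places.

+8.56%

With y = 0.029:
  t   CF        PV=CF/(1+0.029)^t    t·PV        t(t+1)·PV
  1        77.50        75.3158        75.3158         150.6317
  2        77.50        73.1932       146.3865         439.1594
  3        77.50        71.1305       213.3914         853.5654
  4        77.50        69.1258       276.5032       1,382.5161
  5     1,077.50       933.9861     4,669.9304      28,019.5825
  Σ                  1,222.7514     5,381.5273      30,845.4551
P = 1,222.7514; D_Mac = 4.40116 yrs; D_mod = 4.27713 yrs; C = 23.82442.
Duration effect: -4.27713 × (-0.019) = +0.081265
Convexity effect: 0.5 × 23.82442 × (-0.019)² = +0.0043003
ΔP/P ≈ +0.081265 + 0.0043003 = +0.085566 = +8.5566%.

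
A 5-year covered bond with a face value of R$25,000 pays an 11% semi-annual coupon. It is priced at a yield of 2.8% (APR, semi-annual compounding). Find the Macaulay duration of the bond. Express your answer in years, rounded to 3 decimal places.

Periodic yield y = 0.014. Discount each cash flow and weight by its period:
  t   CF        PV=CF/(1+0.014)^t    t·PV
  1     1,375.00     1,356.0158     1,356.0158
  2     1,375.00     1,337.2937     2,674.5873
  3     1,375.00     1,318.8300     3,956.4901
  4     1,375.00     1,300.6213     5,202.4854
  5     1,375.00     1,282.6641     6,413.3203
  6     1,375.00     1,264.9547     7,589.7281
  7     1,375.00     1,247.4898     8,732.4288
  8     1,375.00     1,230.2661     9,842.1288
  9     1,375.00     1,213.2802    10,919.5216
  10   26,375.00    22,951.5975   229,515.9746
  Σ                 34,503.0131   286,202.6808
Price P = Σ PV = 34,503.0131.
Macaulay duration = Σ(t·PV) / P = 286,202.6808 / 34,503.0131 = 8.29501 half-year periods.
In years: 8.29501 / 2 = 4.14750 years.

4.148 years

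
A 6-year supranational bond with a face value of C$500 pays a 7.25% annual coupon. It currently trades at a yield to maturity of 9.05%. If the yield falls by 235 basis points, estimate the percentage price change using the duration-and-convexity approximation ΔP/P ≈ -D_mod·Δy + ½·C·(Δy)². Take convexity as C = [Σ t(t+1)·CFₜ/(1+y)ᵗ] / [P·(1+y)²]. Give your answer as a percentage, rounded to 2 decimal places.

+11.60%

With y = 0.0905:
  t   CF        PV=CF/(1+0.0905)^t    t·PV        t(t+1)·PV
  1        36.25        33.2416        33.2416          66.4833
  2        36.25        30.4829        60.9659         182.8976
  3        36.25        27.9532        83.8595         335.4380
  4        36.25        25.6333       102.5334         512.6670
  5        36.25        23.5061       117.5303         705.1815
  6       536.25       318.8697     1,913.2183      13,392.5284
  Σ                    459.6868     2,311.3490      15,195.1957
P = 459.6868; D_Mac = 5.02809 yrs; D_mod = 4.61082 yrs; C = 27.79668.
Duration effect: -4.61082 × (-0.0235) = +0.108354
Convexity effect: 0.5 × 27.79668 × (-0.0235)² = +0.0076754
ΔP/P ≈ +0.108354 + 0.0076754 = +0.116030 = +11.6030%.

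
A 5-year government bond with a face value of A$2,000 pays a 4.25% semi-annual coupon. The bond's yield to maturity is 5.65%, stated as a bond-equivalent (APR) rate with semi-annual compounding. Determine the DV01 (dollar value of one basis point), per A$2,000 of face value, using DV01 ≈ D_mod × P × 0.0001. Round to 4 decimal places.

A$0.8298

Periodic yield y = 0.02825.
  t   CF        PV=CF/(1+0.02825)^t    t·PV
  1        42.50        41.3324        41.3324
  2        42.50        40.1968        80.3936
  3        42.50        39.0924       117.2773
  4        42.50        38.0184       152.0737
  5        42.50        36.9739       184.8695
  6        42.50        35.9581       215.7485
  7        42.50        34.9702       244.7913
  8        42.50        34.0094       272.0753
  9        42.50        33.0750       297.6754
  10    2,042.50     1,545.8768    15,458.7681
  Σ                  1,879.5035    17,065.0052
P = 1,879.5035; D_Mac = 9.07953 half-year periods = 4.53976 yrs; D_mod = 4.41504 yrs.
DV01 ≈ 4.41504 × 1,879.5035 × 0.0001 = 0.829808.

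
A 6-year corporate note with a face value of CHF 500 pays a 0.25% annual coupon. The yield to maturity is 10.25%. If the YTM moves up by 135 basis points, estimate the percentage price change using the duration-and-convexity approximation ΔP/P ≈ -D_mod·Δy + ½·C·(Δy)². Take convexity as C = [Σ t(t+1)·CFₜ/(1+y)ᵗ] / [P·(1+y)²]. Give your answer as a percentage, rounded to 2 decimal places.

With y = 0.1025:
  t   CF        PV=CF/(1+0.1025)^t    t·PV        t(t+1)·PV
  1         1.25         1.1338         1.1338           2.2676
  2         1.25         1.0284         2.0568           6.1703
  3         1.25         0.9328         2.7983          11.1932
  4         1.25         0.8460         3.3842          16.9210
  5         1.25         0.7674         3.8370          23.0217
  6       501.25       279.1148     1,674.6885      11,722.8197
  Σ                    283.8231     1,687.8985      11,782.3936
P = 283.8231; D_Mac = 5.94701 yrs; D_mod = 5.39411 yrs; C = 34.15298.
Duration effect: -5.39411 × (+0.0135) = -0.072821
Convexity effect: 0.5 × 34.15298 × (0.0135)² = +0.0031122
ΔP/P ≈ -0.072821 + 0.0031122 = -0.069708 = -6.9708%.

-6.97%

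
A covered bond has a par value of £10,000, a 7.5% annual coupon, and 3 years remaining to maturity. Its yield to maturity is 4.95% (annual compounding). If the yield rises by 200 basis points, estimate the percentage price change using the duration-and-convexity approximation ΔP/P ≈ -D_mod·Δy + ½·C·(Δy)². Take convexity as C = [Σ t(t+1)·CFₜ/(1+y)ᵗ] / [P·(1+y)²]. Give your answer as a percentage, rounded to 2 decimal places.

-5.14%

With y = 0.0495:
  t   CF        PV=CF/(1+0.0495)^t    t·PV        t(t+1)·PV
  1       750.00       714.6260       714.6260       1,429.2520
  2       750.00       680.9205     1,361.8409       4,085.5227
  3    10,750.00     9,299.5329    27,898.5987     111,594.3949
  Σ                 10,695.0794    29,975.0656     117,109.1696
P = 10,695.0794; D_Mac = 2.80270 yrs; D_mod = 2.67051 yrs; C = 9.94127.
Duration effect: -2.67051 × (+0.02) = -0.053410
Convexity effect: 0.5 × 9.94127 × (0.02)² = +0.0019883
ΔP/P ≈ -0.053410 + 0.0019883 = -0.051422 = -5.1422%.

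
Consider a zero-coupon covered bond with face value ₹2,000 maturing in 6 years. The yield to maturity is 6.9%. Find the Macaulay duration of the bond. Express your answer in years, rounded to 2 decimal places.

A zero-coupon bond has a single cash flow at maturity, so its Macaulay duration equals its maturity: 6 years.

6.00 years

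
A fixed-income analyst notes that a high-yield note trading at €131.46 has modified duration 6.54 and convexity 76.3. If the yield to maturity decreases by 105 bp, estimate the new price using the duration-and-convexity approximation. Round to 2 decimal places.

€141.04

Duration effect: -D_mod·Δy = -6.54 × (-0.0105) = +0.068670
Convexity effect: ½·C·(Δy)² = 0.5 × 76.3 × (-0.0105)² = +0.0042060375
ΔP/P ≈ +0.068670 + 0.0042060375 = +0.0728760375
New price ≈ 131.46 × (1 + 0.0728760375) = 141.04028388975.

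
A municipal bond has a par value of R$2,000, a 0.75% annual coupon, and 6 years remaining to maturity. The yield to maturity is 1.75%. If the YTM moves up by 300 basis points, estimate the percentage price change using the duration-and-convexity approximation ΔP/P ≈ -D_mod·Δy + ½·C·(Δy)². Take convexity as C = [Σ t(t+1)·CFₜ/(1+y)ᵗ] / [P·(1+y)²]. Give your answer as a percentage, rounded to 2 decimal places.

With y = 0.0175:
  t   CF        PV=CF/(1+0.0175)^t    t·PV        t(t+1)·PV
  1        15.00        14.7420        14.7420          29.4840
  2        15.00        14.4885        28.9769          86.9308
  3        15.00        14.2393        42.7178         170.8714
  4        15.00        13.9944        55.9775         279.8876
  5        15.00        13.7537        68.7684         412.6106
  6     2,015.00     1,815.8022    10,894.8133      76,263.6933
  Σ                  1,887.0200    11,105.9961      77,243.4777
P = 1,887.0200; D_Mac = 5.88547 yrs; D_mod = 5.78424 yrs; C = 39.53816.
Duration effect: -5.78424 × (+0.03) = -0.173527
Convexity effect: 0.5 × 39.53816 × (0.03)² = +0.0177922
ΔP/P ≈ -0.173527 + 0.0177922 = -0.155735 = -15.5735%.

-15.57%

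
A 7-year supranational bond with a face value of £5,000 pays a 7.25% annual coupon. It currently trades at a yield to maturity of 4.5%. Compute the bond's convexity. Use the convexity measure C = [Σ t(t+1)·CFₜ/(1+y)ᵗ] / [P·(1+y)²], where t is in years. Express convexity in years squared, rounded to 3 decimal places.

With y = 0.045:
  t   CF        PV=CF/(1+0.045)^t    t·PV        t(t+1)·PV
  1       362.50       346.8900       346.8900         693.7799
  2       362.50       331.9521       663.9042       1,991.7126
  3       362.50       317.6575       952.9726       3,811.8902
  4       362.50       303.9785     1,215.9139       6,079.5697
  5       362.50       290.8885     1,454.4425       8,726.6551
  6       362.50       278.3622     1,670.1732      11,691.2126
  7     5,362.50     3,940.5176    27,583.6232     220,668.9858
  Σ                  5,810.2464    33,887.9197     253,663.8061
P = 5,810.2464.
Convexity = Σ t(t+1)·PV / [P·(1+y)²] = 253,663.8061 / (5,810.2464 × 1.092025) = 39.97895.

39.979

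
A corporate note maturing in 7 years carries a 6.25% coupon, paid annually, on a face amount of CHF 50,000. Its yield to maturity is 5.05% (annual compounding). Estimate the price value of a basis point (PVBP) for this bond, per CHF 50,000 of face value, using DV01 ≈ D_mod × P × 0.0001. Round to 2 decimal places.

CHF 30.13

Periodic yield y = 0.0505.
  t   CF        PV=CF/(1+0.0505)^t    t·PV
  1     3,125.00     2,974.7739     2,974.7739
  2     3,125.00     2,831.7696     5,663.5391
  3     3,125.00     2,695.6397     8,086.9192
  4     3,125.00     2,566.0540    10,264.2161
  5     3,125.00     2,442.6978    12,213.4889
  6     3,125.00     2,325.2716    13,951.6294
  7    53,125.00    37,629.3352   263,405.3465
  Σ                 53,465.5418   316,559.9132
P = 53,465.5418; D_Mac = 5.92082 yrs; D_mod = 5.63619 yrs.
DV01 ≈ 5.63619 × 53,465.5418 × 0.0001 = 30.134214.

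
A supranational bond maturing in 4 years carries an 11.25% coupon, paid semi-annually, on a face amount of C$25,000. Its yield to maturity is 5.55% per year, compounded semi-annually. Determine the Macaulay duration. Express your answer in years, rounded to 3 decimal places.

3.396 years

Periodic yield y = 0.02775. Discount each cash flow and weight by its period:
  t   CF        PV=CF/(1+0.02775)^t    t·PV
  1     1,406.25     1,368.2802     1,368.2802
  2     1,406.25     1,331.3357     2,662.6713
  3     1,406.25     1,295.3886     3,886.1659
  4     1,406.25     1,260.4122     5,041.6487
  5     1,406.25     1,226.3801     6,131.9007
  6     1,406.25     1,193.2670     7,159.6019
  7     1,406.25     1,161.0479     8,127.3353
  8    26,406.25    21,213.2323   169,705.8581
  Σ                 30,049.3440   204,083.4621
Price P = Σ PV = 30,049.3440.
Macaulay duration = Σ(t·PV) / P = 204,083.4621 / 30,049.3440 = 6.79161 half-year periods.
In years: 6.79161 / 2 = 3.39581 years.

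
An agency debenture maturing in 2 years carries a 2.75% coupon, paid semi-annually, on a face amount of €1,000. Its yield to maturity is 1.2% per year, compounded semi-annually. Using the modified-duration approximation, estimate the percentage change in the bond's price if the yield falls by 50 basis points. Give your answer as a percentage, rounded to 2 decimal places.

+0.97%

Periodic yield y = 0.006. Modified duration first:
  t   CF        PV=CF/(1+0.006)^t    t·PV
  1        13.75        13.6680        13.6680
  2        13.75        13.5865        27.1729
  3        13.75        13.5054        40.5163
  4     1,013.75       989.7806     3,959.1225
  Σ                  1,030.5405     4,040.4797
P = 1,030.5405; D_Mac = 3.92074 half-year periods = 1.96037 yrs; D_mod = 1.96037/(1+0.006) = 1.94868 yrs.
ΔP/P ≈ -D_mod · Δy = -1.94868 × (-0.005) = +0.009743 = +0.9743%.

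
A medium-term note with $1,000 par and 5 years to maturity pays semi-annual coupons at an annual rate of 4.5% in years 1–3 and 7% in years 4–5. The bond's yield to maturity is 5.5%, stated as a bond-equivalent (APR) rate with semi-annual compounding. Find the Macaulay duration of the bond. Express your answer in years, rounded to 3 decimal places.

4.509 years

Periodic yield y = 0.0275. Discount each cash flow and weight by its period:
  t   CF        PV=CF/(1+0.0275)^t    t·PV
  1        22.50        21.8978        21.8978
  2        22.50        21.3117        42.6235
  3        22.50        20.7414        62.2241
  4        22.50        20.1862        80.7449
  5        22.50        19.6460        98.2298
  6        22.50        19.1202       114.7210
  7        35.00        28.9464       202.6251
  8        35.00        28.1717       225.3738
  9        35.00        27.4177       246.7596
  10    1,035.00       789.0818     7,890.8183
  Σ                    996.5210     8,986.0179
Price P = Σ PV = 996.5210.
Macaulay duration = Σ(t·PV) / P = 8,986.0179 / 996.5210 = 9.01739 half-year periods.
In years: 9.01739 / 2 = 4.50869 years.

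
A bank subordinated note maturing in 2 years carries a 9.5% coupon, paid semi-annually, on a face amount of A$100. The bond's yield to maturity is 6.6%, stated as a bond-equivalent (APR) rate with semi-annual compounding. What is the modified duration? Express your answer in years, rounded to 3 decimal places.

Periodic yield y = 0.033. First find Macaulay duration:
  t   CF        PV=CF/(1+0.033)^t    t·PV
  1         4.75         4.5983         4.5983
  2         4.75         4.4514         8.9027
  3         4.75         4.3092        12.9275
  4       104.75        91.9926       367.9703
  Σ                    105.3513       394.3987
P = 105.3513; Macaulay duration = 394.3987 / 105.3513 = 3.74365 half-year periods = 1.87183 years.
Modified duration = D_Mac / (1 + y) = 1.87183 / 1.033 = 1.81203 years.

1.812 years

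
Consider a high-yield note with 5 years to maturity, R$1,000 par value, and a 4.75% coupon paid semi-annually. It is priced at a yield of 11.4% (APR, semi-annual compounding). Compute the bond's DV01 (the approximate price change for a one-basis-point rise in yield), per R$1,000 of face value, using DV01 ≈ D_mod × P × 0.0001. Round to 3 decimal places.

Periodic yield y = 0.057.
  t   CF        PV=CF/(1+0.057)^t    t·PV
  1        23.75        22.4693        22.4693
  2        23.75        21.2576        42.5151
  3        23.75        20.1112        60.3337
  4        23.75        19.0267        76.1068
  5        23.75        18.0007        90.0034
  6        23.75        17.0300       102.1798
  7        23.75        16.1116       112.7812
  8        23.75        15.2428       121.9421
  9        23.75        14.4208       129.7870
  10    1,023.75       588.0903     5,880.9033
  Σ                    751.7609     6,639.0217
P = 751.7609; D_Mac = 8.83129 half-year periods = 4.41565 yrs; D_mod = 4.17753 yrs.
DV01 ≈ 4.17753 × 751.7609 × 0.0001 = 0.314050.

R$0.314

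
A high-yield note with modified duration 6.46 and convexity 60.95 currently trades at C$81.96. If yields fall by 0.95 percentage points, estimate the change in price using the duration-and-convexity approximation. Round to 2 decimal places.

+C$5.26

Duration effect: -D_mod·Δy = -6.46 × (-0.0095) = +0.061370
Convexity effect: ½·C·(Δy)² = 0.5 × 60.95 × (-0.0095)² = +0.00275036875
ΔP/P ≈ +0.061370 + 0.00275036875 = +0.06412036875
ΔP ≈ 81.96 × (+0.06412036875) = +5.25530542275.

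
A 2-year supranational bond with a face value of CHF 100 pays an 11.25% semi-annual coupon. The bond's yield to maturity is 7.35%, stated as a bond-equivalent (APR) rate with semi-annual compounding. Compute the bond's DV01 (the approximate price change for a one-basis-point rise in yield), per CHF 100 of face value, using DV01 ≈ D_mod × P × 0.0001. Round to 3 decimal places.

CHF 0.019

Periodic yield y = 0.03675.
  t   CF        PV=CF/(1+0.03675)^t    t·PV
  1        5.625         5.4256         5.4256
  2        5.625         5.2333        10.4666
  3        5.625         5.0478        15.1433
  4      105.625        91.4262       365.7047
  Σ                    107.1328       396.7402
P = 107.1328; D_Mac = 3.70325 half-year periods = 1.85163 yrs; D_mod = 1.78599 yrs.
DV01 ≈ 1.78599 × 107.1328 × 0.0001 = 0.019134.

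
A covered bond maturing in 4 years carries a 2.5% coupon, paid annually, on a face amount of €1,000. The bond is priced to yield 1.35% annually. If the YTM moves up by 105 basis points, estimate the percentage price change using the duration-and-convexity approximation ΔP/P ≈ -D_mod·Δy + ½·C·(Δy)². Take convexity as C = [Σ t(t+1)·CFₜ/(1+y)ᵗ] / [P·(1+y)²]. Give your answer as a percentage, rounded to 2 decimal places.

With y = 0.0135:
  t   CF        PV=CF/(1+0.0135)^t    t·PV        t(t+1)·PV
  1        25.00        24.6670        24.6670          49.3340
  2        25.00        24.3384        48.6769         146.0306
  3        25.00        24.0142        72.0427         288.1708
  4     1,025.00       971.4688     3,885.8752      19,429.3758
  Σ                  1,044.4884     4,031.2617      19,912.9112
P = 1,044.4884; D_Mac = 3.85956 yrs; D_mod = 3.80815 yrs; C = 18.56024.
Duration effect: -3.80815 × (+0.0105) = -0.039986
Convexity effect: 0.5 × 18.56024 × (0.0105)² = +0.0010231
ΔP/P ≈ -0.039986 + 0.0010231 = -0.038962 = -3.8962%.

-3.90%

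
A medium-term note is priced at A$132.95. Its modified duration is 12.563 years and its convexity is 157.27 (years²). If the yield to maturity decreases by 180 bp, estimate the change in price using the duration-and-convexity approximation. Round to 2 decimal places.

+A$33.45

Duration effect: -D_mod·Δy = -12.563 × (-0.018) = +0.226134
Convexity effect: ½·C·(Δy)² = 0.5 × 157.27 × (-0.018)² = +0.02547774
ΔP/P ≈ +0.226134 + 0.02547774 = +0.25161174
ΔP ≈ 132.95 × (+0.25161174) = +33.451780833.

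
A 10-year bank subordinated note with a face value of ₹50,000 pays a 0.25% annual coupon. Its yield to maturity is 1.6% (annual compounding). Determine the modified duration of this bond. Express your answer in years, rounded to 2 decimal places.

Periodic yield y = 0.016. First find Macaulay duration:
  t   CF        PV=CF/(1+0.016)^t    t·PV
  1       125.00       123.0315       123.0315
  2       125.00       121.0940       242.1880
  3       125.00       119.1870       357.5610
  4       125.00       117.3100       469.2402
  5       125.00       115.4626       577.3132
  6       125.00       113.6443       681.8660
  7       125.00       111.8547       782.9826
  8       125.00       110.0932       880.7453
  9       125.00       108.3594       975.2347
  10   50,125.00    42,767.8390   427,678.3896
  Σ                 43,807.8757   432,768.5520
P = 43,807.8757; Macaulay duration = 432,768.5520 / 43,807.8757 = 9.87878 years.
Modified duration = D_Mac / (1 + y) = 9.87878 / 1.016 = 9.72321 years.

9.72 years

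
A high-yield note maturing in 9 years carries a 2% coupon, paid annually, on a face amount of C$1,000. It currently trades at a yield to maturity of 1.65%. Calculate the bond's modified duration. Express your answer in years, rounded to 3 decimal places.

8.202 years

Periodic yield y = 0.0165. First find Macaulay duration:
  t   CF        PV=CF/(1+0.0165)^t    t·PV
  1        20.00        19.6754        19.6754
  2        20.00        19.3560        38.7120
  3        20.00        19.0418        57.1254
  4        20.00        18.7327        74.9308
  5        20.00        18.4286        92.1432
  6        20.00        18.1295       108.7770
  7        20.00        17.8352       124.8465
  8        20.00        17.5457       140.3657
  9     1,020.00       880.3061     7,922.7552
  Σ                  1,029.0510     8,579.3310
P = 1,029.0510; Macaulay duration = 8,579.3310 / 1,029.0510 = 8.33713 years.
Modified duration = D_Mac / (1 + y) = 8.33713 / 1.0165 = 8.20180 years.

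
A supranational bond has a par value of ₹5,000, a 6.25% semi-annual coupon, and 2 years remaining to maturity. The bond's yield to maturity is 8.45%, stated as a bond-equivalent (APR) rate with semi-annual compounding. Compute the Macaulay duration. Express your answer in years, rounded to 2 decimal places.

1.91 years

Periodic yield y = 0.04225. Discount each cash flow and weight by its period:
  t   CF        PV=CF/(1+0.04225)^t    t·PV
  1       156.25       149.9160       149.9160
  2       156.25       143.8389       287.6777
  3       156.25       138.0080       414.0241
  4     5,156.25     4,369.6470    17,478.5879
  Σ                  4,801.4099    18,330.2057
Price P = Σ PV = 4,801.4099.
Macaulay duration = Σ(t·PV) / P = 18,330.2057 / 4,801.4099 = 3.81767 half-year periods.
In years: 3.81767 / 2 = 1.90884 years.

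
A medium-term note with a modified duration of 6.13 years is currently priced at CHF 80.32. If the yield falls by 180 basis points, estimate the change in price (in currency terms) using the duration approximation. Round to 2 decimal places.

Duration approximation: ΔP/P ≈ -D_mod · Δy = -6.13 × (-0.018) = +0.110340.
ΔP ≈ 80.32 × (+0.110340) = +8.8625088.

+CHF 8.86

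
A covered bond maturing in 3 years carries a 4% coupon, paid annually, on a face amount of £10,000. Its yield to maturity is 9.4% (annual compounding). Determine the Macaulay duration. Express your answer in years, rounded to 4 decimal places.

2.8767 years

Periodic yield y = 0.094. Discount each cash flow and weight by its year:
  t   CF        PV=CF/(1+0.094)^t    t·PV
  1       400.00       365.6307       365.6307
  2       400.00       334.2145       668.4291
  3    10,400.00     7,942.9417    23,828.8250
  Σ                  8,642.7869    24,862.8848
Price P = Σ PV = 8,642.7869.
Macaulay duration = Σ(t·PV) / P = 24,862.8848 / 8,642.7869 = 2.87672 years.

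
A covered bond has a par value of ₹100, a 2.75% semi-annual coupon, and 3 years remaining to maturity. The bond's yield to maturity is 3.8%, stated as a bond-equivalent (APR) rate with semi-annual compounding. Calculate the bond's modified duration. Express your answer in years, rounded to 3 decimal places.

Periodic yield y = 0.019. First find Macaulay duration:
  t   CF        PV=CF/(1+0.019)^t    t·PV
  1        1.375         1.3494         1.3494
  2        1.375         1.3242         2.6484
  3        1.375         1.2995         3.8985
  4        1.375         1.2753         5.1011
  5        1.375         1.2515         6.2575
  6      101.375        90.5494       543.2966
  Σ                     97.0493       562.5516
P = 97.0493; Macaulay duration = 562.5516 / 97.0493 = 5.79655 half-year periods = 2.89828 years.
Modified duration = D_Mac / (1 + y) = 2.89828 / 1.019 = 2.84424 years.

2.844 years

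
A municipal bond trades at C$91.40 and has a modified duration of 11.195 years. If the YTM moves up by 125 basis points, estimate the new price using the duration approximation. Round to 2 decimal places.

C$78.61

Duration approximation: ΔP/P ≈ -D_mod · Δy = -11.195 × (+0.0125) = -0.1399375.
New price ≈ 91.40 × (1 - 0.1399375) = 78.6097125.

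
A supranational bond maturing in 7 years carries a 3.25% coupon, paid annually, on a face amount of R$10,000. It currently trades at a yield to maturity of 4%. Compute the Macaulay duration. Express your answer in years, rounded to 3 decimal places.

Periodic yield y = 0.04. Discount each cash flow and weight by its year:
  t   CF        PV=CF/(1+0.04)^t    t·PV
  1       325.00       312.5000       312.5000
  2       325.00       300.4808       600.9615
  3       325.00       288.9238       866.7714
  4       325.00       277.8114     1,111.2454
  5       325.00       267.1263     1,335.6315
  6       325.00       256.8522     1,541.1133
  7    10,325.00     7,846.1514    54,923.0599
  Σ                  9,549.8459    60,691.2833
Price P = Σ PV = 9,549.8459.
Macaulay duration = Σ(t·PV) / P = 60,691.2833 / 9,549.8459 = 6.35521 years.

6.355 years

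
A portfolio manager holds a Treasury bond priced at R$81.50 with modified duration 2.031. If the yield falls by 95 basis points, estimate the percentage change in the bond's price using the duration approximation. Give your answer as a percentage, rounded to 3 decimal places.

Duration approximation: ΔP/P ≈ -D_mod · Δy = -2.031 × (-0.0095) = +0.0192945.
As a percentage: +1.92945%.

+1.929%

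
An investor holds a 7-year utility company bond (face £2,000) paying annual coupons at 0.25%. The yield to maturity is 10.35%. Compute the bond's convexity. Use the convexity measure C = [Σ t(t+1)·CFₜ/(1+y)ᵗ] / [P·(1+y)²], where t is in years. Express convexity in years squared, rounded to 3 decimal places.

45.306

With y = 0.1035:
  t   CF        PV=CF/(1+0.1035)^t    t·PV        t(t+1)·PV
  1         5.00         4.5310         4.5310           9.0621
  2         5.00         4.1061         8.2121          24.6364
  3         5.00         3.7209        11.1628          44.6513
  4         5.00         3.3719        13.4878          67.4389
  5         5.00         3.0557        15.2784          91.6705
  6         5.00         2.7691        16.6145         116.3015
  7     2,005.00     1,006.2549     7,043.7844      56,350.2752
  Σ                  1,027.8097     7,113.0711      56,704.0359
P = 1,027.8097.
Convexity = Σ t(t+1)·PV / [P·(1+y)²] = 56,704.0359 / (1,027.8097 × 1.217712) = 45.30609.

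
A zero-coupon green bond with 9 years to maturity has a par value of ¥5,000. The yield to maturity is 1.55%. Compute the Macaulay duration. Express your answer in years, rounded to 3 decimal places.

A zero-coupon bond has a single cash flow at maturity, so its Macaulay duration equals its maturity: 9 years.

9.000 years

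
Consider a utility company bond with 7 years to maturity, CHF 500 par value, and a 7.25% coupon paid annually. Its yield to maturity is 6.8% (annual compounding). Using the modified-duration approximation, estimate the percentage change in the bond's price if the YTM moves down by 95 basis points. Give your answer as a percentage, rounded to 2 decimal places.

Periodic yield y = 0.068. Modified duration first:
  t   CF        PV=CF/(1+0.068)^t    t·PV
  1        36.25        33.9419        33.9419
  2        36.25        31.7808        63.5617
  3        36.25        29.7573        89.2720
  4        36.25        27.8627       111.4507
  5        36.25        26.0887       130.4433
  6        36.25        24.4276       146.5655
  7       536.25       338.3518     2,368.4628
  Σ                    512.2109     2,943.6981
P = 512.2109; D_Mac = 5.74704 yrs; D_mod = 5.74704/(1+0.068) = 5.38113 yrs.
ΔP/P ≈ -D_mod · Δy = -5.38113 × (-0.0095) = +0.051121 = +5.1121%.

+5.11%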